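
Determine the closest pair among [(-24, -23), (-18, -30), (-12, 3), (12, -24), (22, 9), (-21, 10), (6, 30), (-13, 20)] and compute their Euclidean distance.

Computing all pairwise distances among 8 points:

d((-24, -23), (-18, -30)) = 9.2195 <-- minimum
d((-24, -23), (-12, 3)) = 28.6356
d((-24, -23), (12, -24)) = 36.0139
d((-24, -23), (22, 9)) = 56.0357
d((-24, -23), (-21, 10)) = 33.1361
d((-24, -23), (6, 30)) = 60.9016
d((-24, -23), (-13, 20)) = 44.3847
d((-18, -30), (-12, 3)) = 33.541
d((-18, -30), (12, -24)) = 30.5941
d((-18, -30), (22, 9)) = 55.8659
d((-18, -30), (-21, 10)) = 40.1123
d((-18, -30), (6, 30)) = 64.622
d((-18, -30), (-13, 20)) = 50.2494
d((-12, 3), (12, -24)) = 36.1248
d((-12, 3), (22, 9)) = 34.5254
d((-12, 3), (-21, 10)) = 11.4018
d((-12, 3), (6, 30)) = 32.45
d((-12, 3), (-13, 20)) = 17.0294
d((12, -24), (22, 9)) = 34.4819
d((12, -24), (-21, 10)) = 47.3814
d((12, -24), (6, 30)) = 54.3323
d((12, -24), (-13, 20)) = 50.6063
d((22, 9), (-21, 10)) = 43.0116
d((22, 9), (6, 30)) = 26.4008
d((22, 9), (-13, 20)) = 36.6879
d((-21, 10), (6, 30)) = 33.6006
d((-21, 10), (-13, 20)) = 12.8062
d((6, 30), (-13, 20)) = 21.4709

Closest pair: (-24, -23) and (-18, -30) with distance 9.2195

The closest pair is (-24, -23) and (-18, -30) with Euclidean distance 9.2195. For 8 points, brute-force pairwise comparison is shown above. For large n, the divide-and-conquer algorithm (sort by x, recurse on halves, check the dividing strip) achieves O(n log n).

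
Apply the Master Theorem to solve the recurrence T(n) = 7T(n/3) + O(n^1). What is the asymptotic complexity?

Master Theorem for T(n) = 7T(n/3) + O(n^1):

a = 7, b = 3, c = 1
log_b(a) = log_3(7) = 1.7712

Case 1: c = 1 < log_3(7) = 1.7712
T(n) = O(n^(log_3 7))

For T(n) = 7T(n/3) + O(n^1): log_3(7) = 1.7712. This is Case 1 of the Master Theorem (c < log_b(a), work dominated by leaves), giving O(n^(log_3 7)).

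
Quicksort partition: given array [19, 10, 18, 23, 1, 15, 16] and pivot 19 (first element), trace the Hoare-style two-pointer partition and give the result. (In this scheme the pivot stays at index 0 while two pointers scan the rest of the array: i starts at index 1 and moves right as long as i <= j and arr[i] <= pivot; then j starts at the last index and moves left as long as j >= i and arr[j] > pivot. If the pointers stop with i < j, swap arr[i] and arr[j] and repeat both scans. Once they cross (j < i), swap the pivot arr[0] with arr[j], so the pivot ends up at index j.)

Hoare-style two-pointer partition with pivot = 19:

Initial array: [19, 10, 18, 23, 1, 15, 16]

Pointers start at i = 1, j = 6.
i stops at index 3 (arr[3]=23 > 19), j stops at index 6 (arr[6]=16 <= 19): swap arr[3] and arr[6], array becomes [19, 10, 18, 16, 1, 15, 23]
i ends at 6, j ends at 5: the pointers have crossed (j < i), so scanning stops.

Swap pivot arr[0] with arr[5] to place pivot at position 5: [15, 10, 18, 16, 1, 19, 23]
Pivot position: 5

After partitioning with pivot 19, the array becomes [15, 10, 18, 16, 1, 19, 23]. The pivot is placed at index 5. All elements to the left of the pivot are <= 19, and all elements to the right are > 19.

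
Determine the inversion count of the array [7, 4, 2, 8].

Finding inversions in [7, 4, 2, 8]:

(0, 1): arr[0]=7 > arr[1]=4
(0, 2): arr[0]=7 > arr[2]=2
(1, 2): arr[1]=4 > arr[2]=2

Total inversions: 3

The array has 3 inversion(s): (0,1), (0,2), (1,2). Each pair (i,j) satisfies i < j and arr[i] > arr[j].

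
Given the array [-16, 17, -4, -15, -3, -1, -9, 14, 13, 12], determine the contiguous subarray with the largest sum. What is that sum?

Using Kadane's algorithm on [-16, 17, -4, -15, -3, -1, -9, 14, 13, 12]:

Scanning through the array:
Position 1 (value 17): max_ending_here = 17, max_so_far = 17
Position 2 (value -4): max_ending_here = 13, max_so_far = 17
Position 3 (value -15): max_ending_here = -2, max_so_far = 17
Position 4 (value -3): max_ending_here = -3, max_so_far = 17
Position 5 (value -1): max_ending_here = -1, max_so_far = 17
Position 6 (value -9): max_ending_here = -9, max_so_far = 17
Position 7 (value 14): max_ending_here = 14, max_so_far = 17
Position 8 (value 13): max_ending_here = 27, max_so_far = 27
Position 9 (value 12): max_ending_here = 39, max_so_far = 39

Maximum subarray: [14, 13, 12]
Maximum sum: 39

The maximum subarray is [14, 13, 12] with sum 39. This subarray runs from index 7 to index 9.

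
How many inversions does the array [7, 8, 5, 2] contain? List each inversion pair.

Finding inversions in [7, 8, 5, 2]:

(0, 2): arr[0]=7 > arr[2]=5
(0, 3): arr[0]=7 > arr[3]=2
(1, 2): arr[1]=8 > arr[2]=5
(1, 3): arr[1]=8 > arr[3]=2
(2, 3): arr[2]=5 > arr[3]=2

Total inversions: 5

The array has 5 inversion(s): (0,2), (0,3), (1,2), (1,3), (2,3). Each pair (i,j) satisfies i < j and arr[i] > arr[j].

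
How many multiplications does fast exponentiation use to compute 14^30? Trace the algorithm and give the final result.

Computing 14^30 by squaring (build up from 14^1; each line after the first costs one multiplication):

14^1 = 14
14^2 = (14^1)^2 = 14^2 = 196
14^3 = 14 * 14^2 = 14 * 196 = 2744
14^6 = (14^3)^2 = 2744^2 = 7529536
14^7 = 14 * 14^6 = 14 * 7529536 = 105413504
14^14 = (14^7)^2 = 105413504^2 = 11112006825558016
14^15 = 14 * 14^14 = 14 * 11112006825558016 = 155568095557812224
14^30 = (14^15)^2 = 155568095557812224^2 = 24201432355484595421941037243826176

Result: 24201432355484595421941037243826176
Multiplications needed: 7 (7 lines after 14^1)

14^30 = 24201432355484595421941037243826176. Using exponentiation by squaring, this requires 7 multiplications. The key idea: if the exponent is even, square the half-power; if odd, multiply by the base once.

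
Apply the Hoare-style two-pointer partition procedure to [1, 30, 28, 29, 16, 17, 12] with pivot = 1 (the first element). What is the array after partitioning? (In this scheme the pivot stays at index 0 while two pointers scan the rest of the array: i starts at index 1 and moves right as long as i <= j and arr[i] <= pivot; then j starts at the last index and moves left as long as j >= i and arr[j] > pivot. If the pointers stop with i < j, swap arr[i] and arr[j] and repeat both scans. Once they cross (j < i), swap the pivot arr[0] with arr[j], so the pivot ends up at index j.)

Hoare-style two-pointer partition with pivot = 1:

Initial array: [1, 30, 28, 29, 16, 17, 12]

Pointers start at i = 1, j = 6.
i ends at 1, j ends at 0: the pointers have crossed (j < i), so scanning stops.

j = 0, so swapping arr[0] with arr[j] leaves the pivot at position 0: [1, 30, 28, 29, 16, 17, 12]
Pivot position: 0

After partitioning with pivot 1, the array becomes [1, 30, 28, 29, 16, 17, 12]. The pivot is placed at index 0. All elements to the left of the pivot are <= 1, and all elements to the right are > 1.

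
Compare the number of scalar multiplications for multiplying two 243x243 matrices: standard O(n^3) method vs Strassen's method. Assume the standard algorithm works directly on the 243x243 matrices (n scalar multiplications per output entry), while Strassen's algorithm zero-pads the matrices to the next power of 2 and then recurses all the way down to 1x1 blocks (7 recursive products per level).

Matrix multiplication for 243x243 matrices:

Strassen's algorithm requires power-of-2 dimensions. Pad 243x243 to 256x256 (next power of 2).

Standard algorithm: 243^3 = 14348907 multiplications
Strassen's algorithm: 7^(log2(256)) = 7^8 = 5764801 multiplications
Savings: 14348907 - 5764801 = 8584106 multiplications

Standard: 14348907 multiplications (243^3). Strassen: 5764801 multiplications (7^8, after padding to 256x256). Strassen reduces 8 recursive multiplications to 7 at each level.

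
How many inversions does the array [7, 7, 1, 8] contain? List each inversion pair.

Finding inversions in [7, 7, 1, 8]:

(0, 2): arr[0]=7 > arr[2]=1
(1, 2): arr[1]=7 > arr[2]=1

Total inversions: 2

The array has 2 inversion(s): (0,2), (1,2). Each pair (i,j) satisfies i < j and arr[i] > arr[j].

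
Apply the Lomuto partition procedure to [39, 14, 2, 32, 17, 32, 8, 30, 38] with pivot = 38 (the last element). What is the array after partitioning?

Lomuto partition with pivot = 38:

Initial array: [39, 14, 2, 32, 17, 32, 8, 30, 38]

arr[0]=39 > 38: no swap
arr[1]=14 <= 38: swap with position 0, array becomes [14, 39, 2, 32, 17, 32, 8, 30, 38]
arr[2]=2 <= 38: swap with position 1, array becomes [14, 2, 39, 32, 17, 32, 8, 30, 38]
arr[3]=32 <= 38: swap with position 2, array becomes [14, 2, 32, 39, 17, 32, 8, 30, 38]
arr[4]=17 <= 38: swap with position 3, array becomes [14, 2, 32, 17, 39, 32, 8, 30, 38]
arr[5]=32 <= 38: swap with position 4, array becomes [14, 2, 32, 17, 32, 39, 8, 30, 38]
arr[6]=8 <= 38: swap with position 5, array becomes [14, 2, 32, 17, 32, 8, 39, 30, 38]
arr[7]=30 <= 38: swap with position 6, array becomes [14, 2, 32, 17, 32, 8, 30, 39, 38]

Place pivot at position 7: [14, 2, 32, 17, 32, 8, 30, 38, 39]
Pivot position: 7

After partitioning with pivot 38, the array becomes [14, 2, 32, 17, 32, 8, 30, 38, 39]. The pivot is placed at index 7. All elements to the left of the pivot are <= 38, and all elements to the right are > 38.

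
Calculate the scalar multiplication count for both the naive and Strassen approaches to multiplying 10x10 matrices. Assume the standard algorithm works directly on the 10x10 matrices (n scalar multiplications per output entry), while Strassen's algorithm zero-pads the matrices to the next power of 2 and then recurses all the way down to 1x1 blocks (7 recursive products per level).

Matrix multiplication for 10x10 matrices:

Strassen's algorithm requires power-of-2 dimensions. Pad 10x10 to 16x16 (next power of 2).

Standard algorithm: 10^3 = 1000 multiplications
Strassen's algorithm: 7^(log2(16)) = 7^4 = 2401 multiplications
Difference: 1000 - 2401 = -1401 (Strassen uses MORE here due to padding overhead — for small or just-over-power-of-2 n, padding can outweigh the per-level savings)

Standard: 1000 multiplications (10^3). Strassen: 2401 multiplications (7^4, after padding to 16x16). Strassen reduces 8 recursive multiplications to 7 at each level.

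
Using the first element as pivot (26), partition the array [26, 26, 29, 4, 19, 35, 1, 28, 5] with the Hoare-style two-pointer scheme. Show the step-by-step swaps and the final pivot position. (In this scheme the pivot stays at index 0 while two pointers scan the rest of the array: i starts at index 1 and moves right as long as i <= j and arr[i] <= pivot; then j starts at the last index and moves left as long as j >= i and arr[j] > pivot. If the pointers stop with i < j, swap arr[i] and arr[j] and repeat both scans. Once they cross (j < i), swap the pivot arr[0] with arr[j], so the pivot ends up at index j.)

Hoare-style two-pointer partition with pivot = 26:

Initial array: [26, 26, 29, 4, 19, 35, 1, 28, 5]

Pointers start at i = 1, j = 8.
i stops at index 2 (arr[2]=29 > 26), j stops at index 8 (arr[8]=5 <= 26): swap arr[2] and arr[8], array becomes [26, 26, 5, 4, 19, 35, 1, 28, 29]
i stops at index 5 (arr[5]=35 > 26), j stops at index 6 (arr[6]=1 <= 26): swap arr[5] and arr[6], array becomes [26, 26, 5, 4, 19, 1, 35, 28, 29]
i ends at 6, j ends at 5: the pointers have crossed (j < i), so scanning stops.

Swap pivot arr[0] with arr[5] to place pivot at position 5: [1, 26, 5, 4, 19, 26, 35, 28, 29]
Pivot position: 5

After partitioning with pivot 26, the array becomes [1, 26, 5, 4, 19, 26, 35, 28, 29]. The pivot is placed at index 5. All elements to the left of the pivot are <= 26, and all elements to the right are > 26.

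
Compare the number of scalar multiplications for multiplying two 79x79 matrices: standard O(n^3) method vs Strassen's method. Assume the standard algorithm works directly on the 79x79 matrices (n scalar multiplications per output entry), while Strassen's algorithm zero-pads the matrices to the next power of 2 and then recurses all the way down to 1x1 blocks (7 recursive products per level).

Matrix multiplication for 79x79 matrices:

Strassen's algorithm requires power-of-2 dimensions. Pad 79x79 to 128x128 (next power of 2).

Standard algorithm: 79^3 = 493039 multiplications
Strassen's algorithm: 7^(log2(128)) = 7^7 = 823543 multiplications
Difference: 493039 - 823543 = -330504 (Strassen uses MORE here due to padding overhead — for small or just-over-power-of-2 n, padding can outweigh the per-level savings)

Standard: 493039 multiplications (79^3). Strassen: 823543 multiplications (7^7, after padding to 128x128). Strassen reduces 8 recursive multiplications to 7 at each level.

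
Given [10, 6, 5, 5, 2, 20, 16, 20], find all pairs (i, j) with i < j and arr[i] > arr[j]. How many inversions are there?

Finding inversions in [10, 6, 5, 5, 2, 20, 16, 20]:

(0, 1): arr[0]=10 > arr[1]=6
(0, 2): arr[0]=10 > arr[2]=5
(0, 3): arr[0]=10 > arr[3]=5
(0, 4): arr[0]=10 > arr[4]=2
(1, 2): arr[1]=6 > arr[2]=5
(1, 3): arr[1]=6 > arr[3]=5
(1, 4): arr[1]=6 > arr[4]=2
(2, 4): arr[2]=5 > arr[4]=2
(3, 4): arr[3]=5 > arr[4]=2
(5, 6): arr[5]=20 > arr[6]=16

Total inversions: 10

The array has 10 inversion(s): (0,1), (0,2), (0,3), (0,4), (1,2), (1,3), (1,4), (2,4), (3,4), (5,6). Each pair (i,j) satisfies i < j and arr[i] > arr[j].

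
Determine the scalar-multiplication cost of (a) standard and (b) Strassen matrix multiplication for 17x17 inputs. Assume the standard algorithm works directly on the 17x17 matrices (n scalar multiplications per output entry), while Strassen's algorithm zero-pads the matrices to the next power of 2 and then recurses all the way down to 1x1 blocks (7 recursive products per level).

Matrix multiplication for 17x17 matrices:

Strassen's algorithm requires power-of-2 dimensions. Pad 17x17 to 32x32 (next power of 2).

Standard algorithm: 17^3 = 4913 multiplications
Strassen's algorithm: 7^(log2(32)) = 7^5 = 16807 multiplications
Difference: 4913 - 16807 = -11894 (Strassen uses MORE here due to padding overhead — for small or just-over-power-of-2 n, padding can outweigh the per-level savings)

Standard: 4913 multiplications (17^3). Strassen: 16807 multiplications (7^5, after padding to 32x32). Strassen reduces 8 recursive multiplications to 7 at each level.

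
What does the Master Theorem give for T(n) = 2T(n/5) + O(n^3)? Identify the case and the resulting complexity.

Master Theorem for T(n) = 2T(n/5) + O(n^3):

a = 2, b = 5, c = 3
log_b(a) = log_5(2) = 0.4307

Case 3: c = 3 > log_5(2) = 0.4307
T(n) = O(n^3) = O(n^3)

For T(n) = 2T(n/5) + O(n^3): log_5(2) = 0.4307. This is Case 3 of the Master Theorem (c > log_b(a), work dominated by root), giving O(n^3).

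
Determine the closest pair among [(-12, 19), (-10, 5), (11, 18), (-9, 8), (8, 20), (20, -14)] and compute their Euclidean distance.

Computing all pairwise distances among 6 points:

d((-12, 19), (-10, 5)) = 14.1421
d((-12, 19), (11, 18)) = 23.0217
d((-12, 19), (-9, 8)) = 11.4018
d((-12, 19), (8, 20)) = 20.025
d((-12, 19), (20, -14)) = 45.9674
d((-10, 5), (11, 18)) = 24.6982
d((-10, 5), (-9, 8)) = 3.1623 <-- minimum
d((-10, 5), (8, 20)) = 23.4307
d((-10, 5), (20, -14)) = 35.5106
d((11, 18), (-9, 8)) = 22.3607
d((11, 18), (8, 20)) = 3.6056
d((11, 18), (20, -14)) = 33.2415
d((-9, 8), (8, 20)) = 20.8087
d((-9, 8), (20, -14)) = 36.4005
d((8, 20), (20, -14)) = 36.0555

Closest pair: (-10, 5) and (-9, 8) with distance 3.1623

The closest pair is (-10, 5) and (-9, 8) with Euclidean distance 3.1623. For 6 points, brute-force pairwise comparison is shown above. For large n, the divide-and-conquer algorithm (sort by x, recurse on halves, check the dividing strip) achieves O(n log n).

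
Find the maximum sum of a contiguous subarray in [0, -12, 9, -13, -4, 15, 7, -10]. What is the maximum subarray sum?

Using Kadane's algorithm on [0, -12, 9, -13, -4, 15, 7, -10]:

Scanning through the array:
Position 1 (value -12): max_ending_here = -12, max_so_far = 0
Position 2 (value 9): max_ending_here = 9, max_so_far = 9
Position 3 (value -13): max_ending_here = -4, max_so_far = 9
Position 4 (value -4): max_ending_here = -4, max_so_far = 9
Position 5 (value 15): max_ending_here = 15, max_so_far = 15
Position 6 (value 7): max_ending_here = 22, max_so_far = 22
Position 7 (value -10): max_ending_here = 12, max_so_far = 22

Maximum subarray: [15, 7]
Maximum sum: 22

The maximum subarray is [15, 7] with sum 22. This subarray runs from index 5 to index 6.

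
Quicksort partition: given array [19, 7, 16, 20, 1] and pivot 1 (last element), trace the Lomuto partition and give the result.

Lomuto partition with pivot = 1:

Initial array: [19, 7, 16, 20, 1]

arr[0]=19 > 1: no swap
arr[1]=7 > 1: no swap
arr[2]=16 > 1: no swap
arr[3]=20 > 1: no swap

Place pivot at position 0: [1, 7, 16, 20, 19]
Pivot position: 0

After partitioning with pivot 1, the array becomes [1, 7, 16, 20, 19]. The pivot is placed at index 0. All elements to the left of the pivot are <= 1, and all elements to the right are > 1.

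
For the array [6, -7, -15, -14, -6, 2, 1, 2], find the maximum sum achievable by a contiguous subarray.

Using Kadane's algorithm on [6, -7, -15, -14, -6, 2, 1, 2]:

Scanning through the array:
Position 1 (value -7): max_ending_here = -1, max_so_far = 6
Position 2 (value -15): max_ending_here = -15, max_so_far = 6
Position 3 (value -14): max_ending_here = -14, max_so_far = 6
Position 4 (value -6): max_ending_here = -6, max_so_far = 6
Position 5 (value 2): max_ending_here = 2, max_so_far = 6
Position 6 (value 1): max_ending_here = 3, max_so_far = 6
Position 7 (value 2): max_ending_here = 5, max_so_far = 6

Maximum subarray: [6]
Maximum sum: 6

The maximum subarray is [6] with sum 6. This subarray runs from index 0 to index 0.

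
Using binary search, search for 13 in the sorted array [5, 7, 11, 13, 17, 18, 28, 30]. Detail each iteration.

Binary search for 13 in [5, 7, 11, 13, 17, 18, 28, 30]:

lo=0, hi=7, mid=3, arr[mid]=13 -> Found target at index 3!

Binary search finds 13 at index 3 after 1 comparisons. The search repeatedly halves the search space by comparing with the middle element.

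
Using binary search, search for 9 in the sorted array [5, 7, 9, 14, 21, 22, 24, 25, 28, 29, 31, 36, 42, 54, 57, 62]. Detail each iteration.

Binary search for 9 in [5, 7, 9, 14, 21, 22, 24, 25, 28, 29, 31, 36, 42, 54, 57, 62]:

lo=0, hi=15, mid=7, arr[mid]=25 -> 25 > 9, search left half
lo=0, hi=6, mid=3, arr[mid]=14 -> 14 > 9, search left half
lo=0, hi=2, mid=1, arr[mid]=7 -> 7 < 9, search right half
lo=2, hi=2, mid=2, arr[mid]=9 -> Found target at index 2!

Binary search finds 9 at index 2 after 4 comparisons. The search repeatedly halves the search space by comparing with the middle element.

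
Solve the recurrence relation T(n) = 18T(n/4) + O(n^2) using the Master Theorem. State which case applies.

Master Theorem for T(n) = 18T(n/4) + O(n^2):

a = 18, b = 4, c = 2
log_b(a) = log_4(18) = 2.0850

Case 1: c = 2 < log_4(18) = 2.0850
T(n) = O(n^(log_4 18))

For T(n) = 18T(n/4) + O(n^2): log_4(18) = 2.0850. This is Case 1 of the Master Theorem (c < log_b(a), work dominated by leaves), giving O(n^(log_4 18)).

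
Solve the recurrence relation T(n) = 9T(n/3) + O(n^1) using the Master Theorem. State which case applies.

Master Theorem for T(n) = 9T(n/3) + O(n^1):

a = 9, b = 3, c = 1
log_b(a) = log_3(9) = 2.0000

Case 1: c = 1 < log_3(9) = 2.0000
T(n) = O(n^(log_3 9)) = O(n^2)

For T(n) = 9T(n/3) + O(n^1): log_3(9) = 2.0000. This is Case 1 of the Master Theorem (c < log_b(a), work dominated by leaves), giving O(n^2).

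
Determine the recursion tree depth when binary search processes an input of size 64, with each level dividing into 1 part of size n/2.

For divide and conquer with division factor 2:

Problem sizes at each level:
Level 0: 64
Level 1: 32
Level 2: 16
Level 3: 8
Level 4: 4
Level 5: 2
Level 6: 1

The root is level 0 and the size-1 base case is level 6 (the tree spans levels 0 through 6, i.e. 7 levels counting the root), so the depth is the number of divisions: log_2(64) = 6

The recursion tree depth is log_2(64) = 6. At each level, the problem size is divided by 2, so it takes 6 divisions to reduce to a base case of size 1. The algorithm makes 1 recursive call at each level.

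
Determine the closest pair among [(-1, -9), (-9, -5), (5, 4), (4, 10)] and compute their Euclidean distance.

Computing all pairwise distances among 4 points:

d((-1, -9), (-9, -5)) = 8.9443
d((-1, -9), (5, 4)) = 14.3178
d((-1, -9), (4, 10)) = 19.6469
d((-9, -5), (5, 4)) = 16.6433
d((-9, -5), (4, 10)) = 19.8494
d((5, 4), (4, 10)) = 6.0828 <-- minimum

Closest pair: (5, 4) and (4, 10) with distance 6.0828

The closest pair is (5, 4) and (4, 10) with Euclidean distance 6.0828. For 4 points, brute-force pairwise comparison is shown above. For large n, the divide-and-conquer algorithm (sort by x, recurse on halves, check the dividing strip) achieves O(n log n).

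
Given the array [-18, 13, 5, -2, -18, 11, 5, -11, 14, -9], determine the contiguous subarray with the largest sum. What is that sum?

Using Kadane's algorithm on [-18, 13, 5, -2, -18, 11, 5, -11, 14, -9]:

Scanning through the array:
Position 1 (value 13): max_ending_here = 13, max_so_far = 13
Position 2 (value 5): max_ending_here = 18, max_so_far = 18
Position 3 (value -2): max_ending_here = 16, max_so_far = 18
Position 4 (value -18): max_ending_here = -2, max_so_far = 18
Position 5 (value 11): max_ending_here = 11, max_so_far = 18
Position 6 (value 5): max_ending_here = 16, max_so_far = 18
Position 7 (value -11): max_ending_here = 5, max_so_far = 18
Position 8 (value 14): max_ending_here = 19, max_so_far = 19
Position 9 (value -9): max_ending_here = 10, max_so_far = 19

Maximum subarray: [11, 5, -11, 14]
Maximum sum: 19

The maximum subarray is [11, 5, -11, 14] with sum 19. This subarray runs from index 5 to index 8.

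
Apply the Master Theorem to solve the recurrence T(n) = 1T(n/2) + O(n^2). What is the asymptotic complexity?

Master Theorem for T(n) = 1T(n/2) + O(n^2):

a = 1, b = 2, c = 2
log_b(a) = log_2(1) = 0.0000

Case 3: c = 2 > log_2(1) = 0.0000
T(n) = O(n^2) = O(n^2)

For T(n) = 1T(n/2) + O(n^2): log_2(1) = 0.0000. This is Case 3 of the Master Theorem (c > log_b(a), work dominated by root), giving O(n^2).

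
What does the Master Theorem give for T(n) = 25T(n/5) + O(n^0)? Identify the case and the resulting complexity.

Master Theorem for T(n) = 25T(n/5) + O(n^0):

a = 25, b = 5, c = 0
log_b(a) = log_5(25) = 2.0000

Case 1: c = 0 < log_5(25) = 2.0000
T(n) = O(n^(log_5 25)) = O(n^2)

For T(n) = 25T(n/5) + O(n^0): log_5(25) = 2.0000. This is Case 1 of the Master Theorem (c < log_b(a), work dominated by leaves), giving O(n^2).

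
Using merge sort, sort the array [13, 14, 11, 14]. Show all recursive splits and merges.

Merge sort trace:

Split: [13, 14, 11, 14] -> [13, 14] and [11, 14]
  Split: [13, 14] -> [13] and [14]
  Merge: [13] + [14] -> [13, 14]
  Split: [11, 14] -> [11] and [14]
  Merge: [11] + [14] -> [11, 14]
Merge: [13, 14] + [11, 14] -> [11, 13, 14, 14]

Final sorted array: [11, 13, 14, 14]

The merge sort proceeds by recursively splitting the array and merging sorted halves.
After all merges, the sorted array is [11, 13, 14, 14].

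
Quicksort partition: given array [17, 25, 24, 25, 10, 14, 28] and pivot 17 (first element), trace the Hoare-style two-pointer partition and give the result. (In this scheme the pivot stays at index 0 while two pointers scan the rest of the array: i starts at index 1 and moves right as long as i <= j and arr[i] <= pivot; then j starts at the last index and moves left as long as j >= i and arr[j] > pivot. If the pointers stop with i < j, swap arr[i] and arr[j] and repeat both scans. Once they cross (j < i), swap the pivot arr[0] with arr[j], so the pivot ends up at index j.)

Hoare-style two-pointer partition with pivot = 17:

Initial array: [17, 25, 24, 25, 10, 14, 28]

Pointers start at i = 1, j = 6.
i stops at index 1 (arr[1]=25 > 17), j stops at index 5 (arr[5]=14 <= 17): swap arr[1] and arr[5], array becomes [17, 14, 24, 25, 10, 25, 28]
i stops at index 2 (arr[2]=24 > 17), j stops at index 4 (arr[4]=10 <= 17): swap arr[2] and arr[4], array becomes [17, 14, 10, 25, 24, 25, 28]
i ends at 3, j ends at 2: the pointers have crossed (j < i), so scanning stops.

Swap pivot arr[0] with arr[2] to place pivot at position 2: [10, 14, 17, 25, 24, 25, 28]
Pivot position: 2

After partitioning with pivot 17, the array becomes [10, 14, 17, 25, 24, 25, 28]. The pivot is placed at index 2. All elements to the left of the pivot are <= 17, and all elements to the right are > 17.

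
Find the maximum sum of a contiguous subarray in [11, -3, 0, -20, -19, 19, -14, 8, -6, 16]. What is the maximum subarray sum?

Using Kadane's algorithm on [11, -3, 0, -20, -19, 19, -14, 8, -6, 16]:

Scanning through the array:
Position 1 (value -3): max_ending_here = 8, max_so_far = 11
Position 2 (value 0): max_ending_here = 8, max_so_far = 11
Position 3 (value -20): max_ending_here = -12, max_so_far = 11
Position 4 (value -19): max_ending_here = -19, max_so_far = 11
Position 5 (value 19): max_ending_here = 19, max_so_far = 19
Position 6 (value -14): max_ending_here = 5, max_so_far = 19
Position 7 (value 8): max_ending_here = 13, max_so_far = 19
Position 8 (value -6): max_ending_here = 7, max_so_far = 19
Position 9 (value 16): max_ending_here = 23, max_so_far = 23

Maximum subarray: [19, -14, 8, -6, 16]
Maximum sum: 23

The maximum subarray is [19, -14, 8, -6, 16] with sum 23. This subarray runs from index 5 to index 9.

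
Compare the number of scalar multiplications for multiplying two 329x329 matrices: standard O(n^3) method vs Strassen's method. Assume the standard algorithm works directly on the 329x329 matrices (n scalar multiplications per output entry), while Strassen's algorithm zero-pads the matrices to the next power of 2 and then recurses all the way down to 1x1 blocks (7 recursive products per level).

Matrix multiplication for 329x329 matrices:

Strassen's algorithm requires power-of-2 dimensions. Pad 329x329 to 512x512 (next power of 2).

Standard algorithm: 329^3 = 35611289 multiplications
Strassen's algorithm: 7^(log2(512)) = 7^9 = 40353607 multiplications
Difference: 35611289 - 40353607 = -4742318 (Strassen uses MORE here due to padding overhead — for small or just-over-power-of-2 n, padding can outweigh the per-level savings)

Standard: 35611289 multiplications (329^3). Strassen: 40353607 multiplications (7^9, after padding to 512x512). Strassen reduces 8 recursive multiplications to 7 at each level.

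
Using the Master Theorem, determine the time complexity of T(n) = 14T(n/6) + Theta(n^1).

Master Theorem for T(n) = 14T(n/6) + O(n^1):

a = 14, b = 6, c = 1
log_b(a) = log_6(14) = 1.4729

Case 1: c = 1 < log_6(14) = 1.4729
T(n) = O(n^(log_6 14))

For T(n) = 14T(n/6) + O(n^1): log_6(14) = 1.4729. This is Case 1 of the Master Theorem (c < log_b(a), work dominated by leaves), giving O(n^(log_6 14)).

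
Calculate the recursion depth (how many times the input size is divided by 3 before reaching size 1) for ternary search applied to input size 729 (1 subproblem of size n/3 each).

For divide and conquer with division factor 3:

Problem sizes at each level:
Level 0: 729
Level 1: 243
Level 2: 81
Level 3: 27
Level 4: 9
Level 5: 3
Level 6: 1

The root is level 0 and the size-1 base case is level 6 (the tree spans levels 0 through 6, i.e. 7 levels counting the root), so the depth is the number of divisions: log_3(729) = 6

The recursion tree depth is log_3(729) = 6. At each level, the problem size is divided by 3, so it takes 6 divisions to reduce to a base case of size 1. The algorithm makes 1 recursive call at each level.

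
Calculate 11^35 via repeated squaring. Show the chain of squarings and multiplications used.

Computing 11^35 by squaring (build up from 11^1; each line after the first costs one multiplication):

11^1 = 11
11^2 = (11^1)^2 = 11^2 = 121
11^4 = (11^2)^2 = 121^2 = 14641
11^8 = (11^4)^2 = 14641^2 = 214358881
11^16 = (11^8)^2 = 214358881^2 = 45949729863572161
11^17 = 11 * 11^16 = 11 * 45949729863572161 = 505447028499293771
11^34 = (11^17)^2 = 505447028499293771^2 = 255476698618765889551019445759400441
11^35 = 11 * 11^34 = 11 * 255476698618765889551019445759400441 = 2810243684806424785061213903353404851

Result: 2810243684806424785061213903353404851
Multiplications needed: 7 (7 lines after 11^1)

11^35 = 2810243684806424785061213903353404851. Using exponentiation by squaring, this requires 7 multiplications. The key idea: if the exponent is even, square the half-power; if odd, multiply by the base once.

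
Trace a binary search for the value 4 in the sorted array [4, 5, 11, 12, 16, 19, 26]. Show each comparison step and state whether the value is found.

Binary search for 4 in [4, 5, 11, 12, 16, 19, 26]:

lo=0, hi=6, mid=3, arr[mid]=12 -> 12 > 4, search left half
lo=0, hi=2, mid=1, arr[mid]=5 -> 5 > 4, search left half
lo=0, hi=0, mid=0, arr[mid]=4 -> Found target at index 0!

Binary search finds 4 at index 0 after 3 comparisons. The search repeatedly halves the search space by comparing with the middle element.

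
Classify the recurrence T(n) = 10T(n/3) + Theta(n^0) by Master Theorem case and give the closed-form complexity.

Master Theorem for T(n) = 10T(n/3) + O(n^0):

a = 10, b = 3, c = 0
log_b(a) = log_3(10) = 2.0959

Case 1: c = 0 < log_3(10) = 2.0959
T(n) = O(n^(log_3 10))

For T(n) = 10T(n/3) + O(n^0): log_3(10) = 2.0959. This is Case 1 of the Master Theorem (c < log_b(a), work dominated by leaves), giving O(n^(log_3 10)).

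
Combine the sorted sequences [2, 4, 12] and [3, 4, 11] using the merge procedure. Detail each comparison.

Merging process:

Compare 2 vs 3: take 2 from left. Merged: [2]
Compare 4 vs 3: take 3 from right. Merged: [2, 3]
Compare 4 vs 4: take 4 from left. Merged: [2, 3, 4]
Compare 12 vs 4: take 4 from right. Merged: [2, 3, 4, 4]
Compare 12 vs 11: take 11 from right. Merged: [2, 3, 4, 4, 11]
Append remaining from left: [12]. Merged: [2, 3, 4, 4, 11, 12]

Final merged array: [2, 3, 4, 4, 11, 12]
Total comparisons: 5

The merged array is [2, 3, 4, 4, 11, 12], requiring 5 comparisons. The merge step runs in O(n) time where n is the total number of elements.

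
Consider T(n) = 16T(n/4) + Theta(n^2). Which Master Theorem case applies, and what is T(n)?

Master Theorem for T(n) = 16T(n/4) + O(n^2):

a = 16, b = 4, c = 2
log_b(a) = log_4(16) = 2.0000

Case 2: c = 2 = log_4(16) = 2.0000
T(n) = O(n^2 log n) = O(n^2 log n)

For T(n) = 16T(n/4) + O(n^2): log_4(16) = 2.0000. This is Case 2 of the Master Theorem (c = log_b(a), equal work at all levels), giving O(n^2 log n).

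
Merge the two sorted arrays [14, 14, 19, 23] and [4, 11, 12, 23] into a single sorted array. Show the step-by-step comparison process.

Merging process:

Compare 14 vs 4: take 4 from right. Merged: [4]
Compare 14 vs 11: take 11 from right. Merged: [4, 11]
Compare 14 vs 12: take 12 from right. Merged: [4, 11, 12]
Compare 14 vs 23: take 14 from left. Merged: [4, 11, 12, 14]
Compare 14 vs 23: take 14 from left. Merged: [4, 11, 12, 14, 14]
Compare 19 vs 23: take 19 from left. Merged: [4, 11, 12, 14, 14, 19]
Compare 23 vs 23: take 23 from left. Merged: [4, 11, 12, 14, 14, 19, 23]
Append remaining from right: [23]. Merged: [4, 11, 12, 14, 14, 19, 23, 23]

Final merged array: [4, 11, 12, 14, 14, 19, 23, 23]
Total comparisons: 7

The merged array is [4, 11, 12, 14, 14, 19, 23, 23], requiring 7 comparisons. The merge step runs in O(n) time where n is the total number of elements.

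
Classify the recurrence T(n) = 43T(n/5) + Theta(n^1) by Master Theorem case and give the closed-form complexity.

Master Theorem for T(n) = 43T(n/5) + O(n^1):

a = 43, b = 5, c = 1
log_b(a) = log_5(43) = 2.3370

Case 1: c = 1 < log_5(43) = 2.3370
T(n) = O(n^(log_5 43))

For T(n) = 43T(n/5) + O(n^1): log_5(43) = 2.3370. This is Case 1 of the Master Theorem (c < log_b(a), work dominated by leaves), giving O(n^(log_5 43)).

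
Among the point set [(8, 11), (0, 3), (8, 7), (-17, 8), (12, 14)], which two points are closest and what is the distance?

Computing all pairwise distances among 5 points:

d((8, 11), (0, 3)) = 11.3137
d((8, 11), (8, 7)) = 4.0 <-- minimum
d((8, 11), (-17, 8)) = 25.1794
d((8, 11), (12, 14)) = 5.0
d((0, 3), (8, 7)) = 8.9443
d((0, 3), (-17, 8)) = 17.72
d((0, 3), (12, 14)) = 16.2788
d((8, 7), (-17, 8)) = 25.02
d((8, 7), (12, 14)) = 8.0623
d((-17, 8), (12, 14)) = 29.6142

Closest pair: (8, 11) and (8, 7) with distance 4.0

The closest pair is (8, 11) and (8, 7) with Euclidean distance 4.0. For 5 points, brute-force pairwise comparison is shown above. For large n, the divide-and-conquer algorithm (sort by x, recurse on halves, check the dividing strip) achieves O(n log n).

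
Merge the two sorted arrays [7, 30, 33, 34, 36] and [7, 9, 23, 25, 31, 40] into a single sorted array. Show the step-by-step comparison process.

Merging process:

Compare 7 vs 7: take 7 from left. Merged: [7]
Compare 30 vs 7: take 7 from right. Merged: [7, 7]
Compare 30 vs 9: take 9 from right. Merged: [7, 7, 9]
Compare 30 vs 23: take 23 from right. Merged: [7, 7, 9, 23]
Compare 30 vs 25: take 25 from right. Merged: [7, 7, 9, 23, 25]
Compare 30 vs 31: take 30 from left. Merged: [7, 7, 9, 23, 25, 30]
Compare 33 vs 31: take 31 from right. Merged: [7, 7, 9, 23, 25, 30, 31]
Compare 33 vs 40: take 33 from left. Merged: [7, 7, 9, 23, 25, 30, 31, 33]
Compare 34 vs 40: take 34 from left. Merged: [7, 7, 9, 23, 25, 30, 31, 33, 34]
Compare 36 vs 40: take 36 from left. Merged: [7, 7, 9, 23, 25, 30, 31, 33, 34, 36]
Append remaining from right: [40]. Merged: [7, 7, 9, 23, 25, 30, 31, 33, 34, 36, 40]

Final merged array: [7, 7, 9, 23, 25, 30, 31, 33, 34, 36, 40]
Total comparisons: 10

The merged array is [7, 7, 9, 23, 25, 30, 31, 33, 34, 36, 40], requiring 10 comparisons. The merge step runs in O(n) time where n is the total number of elements.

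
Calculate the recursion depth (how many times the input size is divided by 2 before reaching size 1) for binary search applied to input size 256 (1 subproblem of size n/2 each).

For divide and conquer with division factor 2:

Problem sizes at each level:
Level 0: 256
Level 1: 128
Level 2: 64
Level 3: 32
Level 4: 16
Level 5: 8
Level 6: 4
Level 7: 2
Level 8: 1

The root is level 0 and the size-1 base case is level 8 (the tree spans levels 0 through 8, i.e. 9 levels counting the root), so the depth is the number of divisions: log_2(256) = 8

The recursion tree depth is log_2(256) = 8. At each level, the problem size is divided by 2, so it takes 8 divisions to reduce to a base case of size 1. The algorithm makes 1 recursive call at each level.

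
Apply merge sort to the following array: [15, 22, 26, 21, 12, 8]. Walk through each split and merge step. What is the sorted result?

Merge sort trace:

Split: [15, 22, 26, 21, 12, 8] -> [15, 22, 26] and [21, 12, 8]
  Split: [15, 22, 26] -> [15] and [22, 26]
    Split: [22, 26] -> [22] and [26]
    Merge: [22] + [26] -> [22, 26]
  Merge: [15] + [22, 26] -> [15, 22, 26]
  Split: [21, 12, 8] -> [21] and [12, 8]
    Split: [12, 8] -> [12] and [8]
    Merge: [12] + [8] -> [8, 12]
  Merge: [21] + [8, 12] -> [8, 12, 21]
Merge: [15, 22, 26] + [8, 12, 21] -> [8, 12, 15, 21, 22, 26]

Final sorted array: [8, 12, 15, 21, 22, 26]

The merge sort proceeds by recursively splitting the array and merging sorted halves.
After all merges, the sorted array is [8, 12, 15, 21, 22, 26].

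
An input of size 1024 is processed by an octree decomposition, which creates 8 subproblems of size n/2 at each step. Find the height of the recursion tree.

For divide and conquer with division factor 2:

Problem sizes at each level:
Level 0: 1024
Level 1: 512
Level 2: 256
Level 3: 128
Level 4: 64
Level 5: 32
Level 6: 16
Level 7: 8
Level 8: 4
Level 9: 2
Level 10: 1

The root is level 0 and the size-1 base case is level 10 (the tree spans levels 0 through 10, i.e. 11 levels counting the root), so the depth is the number of divisions: log_2(1024) = 10

The recursion tree depth is log_2(1024) = 10. At each level, the problem size is divided by 2, so it takes 10 divisions to reduce to a base case of size 1. The algorithm makes 8 recursive calls at each level.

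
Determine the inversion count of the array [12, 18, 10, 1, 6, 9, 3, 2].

Finding inversions in [12, 18, 10, 1, 6, 9, 3, 2]:

(0, 2): arr[0]=12 > arr[2]=10
(0, 3): arr[0]=12 > arr[3]=1
(0, 4): arr[0]=12 > arr[4]=6
(0, 5): arr[0]=12 > arr[5]=9
(0, 6): arr[0]=12 > arr[6]=3
(0, 7): arr[0]=12 > arr[7]=2
(1, 2): arr[1]=18 > arr[2]=10
(1, 3): arr[1]=18 > arr[3]=1
(1, 4): arr[1]=18 > arr[4]=6
(1, 5): arr[1]=18 > arr[5]=9
(1, 6): arr[1]=18 > arr[6]=3
(1, 7): arr[1]=18 > arr[7]=2
(2, 3): arr[2]=10 > arr[3]=1
(2, 4): arr[2]=10 > arr[4]=6
(2, 5): arr[2]=10 > arr[5]=9
(2, 6): arr[2]=10 > arr[6]=3
(2, 7): arr[2]=10 > arr[7]=2
(4, 6): arr[4]=6 > arr[6]=3
(4, 7): arr[4]=6 > arr[7]=2
(5, 6): arr[5]=9 > arr[6]=3
(5, 7): arr[5]=9 > arr[7]=2
(6, 7): arr[6]=3 > arr[7]=2

Total inversions: 22

The array has 22 inversion(s): (0,2), (0,3), (0,4), (0,5), (0,6), (0,7), (1,2), (1,3), (1,4), (1,5), (1,6), (1,7), (2,3), (2,4), (2,5), (2,6), (2,7), (4,6), (4,7), (5,6), (5,7), (6,7). Each pair (i,j) satisfies i < j and arr[i] > arr[j].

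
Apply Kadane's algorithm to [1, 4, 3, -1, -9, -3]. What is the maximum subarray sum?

Using Kadane's algorithm on [1, 4, 3, -1, -9, -3]:

Scanning through the array:
Position 1 (value 4): max_ending_here = 5, max_so_far = 5
Position 2 (value 3): max_ending_here = 8, max_so_far = 8
Position 3 (value -1): max_ending_here = 7, max_so_far = 8
Position 4 (value -9): max_ending_here = -2, max_so_far = 8
Position 5 (value -3): max_ending_here = -3, max_so_far = 8

Maximum subarray: [1, 4, 3]
Maximum sum: 8

The maximum subarray is [1, 4, 3] with sum 8. This subarray runs from index 0 to index 2.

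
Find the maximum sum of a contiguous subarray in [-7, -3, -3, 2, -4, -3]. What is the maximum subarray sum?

Using Kadane's algorithm on [-7, -3, -3, 2, -4, -3]:

Scanning through the array:
Position 1 (value -3): max_ending_here = -3, max_so_far = -3
Position 2 (value -3): max_ending_here = -3, max_so_far = -3
Position 3 (value 2): max_ending_here = 2, max_so_far = 2
Position 4 (value -4): max_ending_here = -2, max_so_far = 2
Position 5 (value -3): max_ending_here = -3, max_so_far = 2

Maximum subarray: [2]
Maximum sum: 2

The maximum subarray is [2] with sum 2. This subarray runs from index 3 to index 3.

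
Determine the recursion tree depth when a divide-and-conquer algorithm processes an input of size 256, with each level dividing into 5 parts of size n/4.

For divide and conquer with division factor 4:

Problem sizes at each level:
Level 0: 256
Level 1: 64
Level 2: 16
Level 3: 4
Level 4: 1

The root is level 0 and the size-1 base case is level 4 (the tree spans levels 0 through 4, i.e. 5 levels counting the root), so the depth is the number of divisions: log_4(256) = 4

The recursion tree depth is log_4(256) = 4. At each level, the problem size is divided by 4, so it takes 4 divisions to reduce to a base case of size 1. The algorithm makes 5 recursive calls at each level.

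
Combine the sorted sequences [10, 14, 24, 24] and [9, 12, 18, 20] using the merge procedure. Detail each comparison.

Merging process:

Compare 10 vs 9: take 9 from right. Merged: [9]
Compare 10 vs 12: take 10 from left. Merged: [9, 10]
Compare 14 vs 12: take 12 from right. Merged: [9, 10, 12]
Compare 14 vs 18: take 14 from left. Merged: [9, 10, 12, 14]
Compare 24 vs 18: take 18 from right. Merged: [9, 10, 12, 14, 18]
Compare 24 vs 20: take 20 from right. Merged: [9, 10, 12, 14, 18, 20]
Append remaining from left: [24, 24]. Merged: [9, 10, 12, 14, 18, 20, 24, 24]

Final merged array: [9, 10, 12, 14, 18, 20, 24, 24]
Total comparisons: 6

The merged array is [9, 10, 12, 14, 18, 20, 24, 24], requiring 6 comparisons. The merge step runs in O(n) time where n is the total number of elements.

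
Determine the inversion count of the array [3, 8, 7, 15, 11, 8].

Finding inversions in [3, 8, 7, 15, 11, 8]:

(1, 2): arr[1]=8 > arr[2]=7
(3, 4): arr[3]=15 > arr[4]=11
(3, 5): arr[3]=15 > arr[5]=8
(4, 5): arr[4]=11 > arr[5]=8

Total inversions: 4

The array has 4 inversion(s): (1,2), (3,4), (3,5), (4,5). Each pair (i,j) satisfies i < j and arr[i] > arr[j].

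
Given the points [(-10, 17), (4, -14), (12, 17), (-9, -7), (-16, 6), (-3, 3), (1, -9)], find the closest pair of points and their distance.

Computing all pairwise distances among 7 points:

d((-10, 17), (4, -14)) = 34.0147
d((-10, 17), (12, 17)) = 22.0
d((-10, 17), (-9, -7)) = 24.0208
d((-10, 17), (-16, 6)) = 12.53
d((-10, 17), (-3, 3)) = 15.6525
d((-10, 17), (1, -9)) = 28.2312
d((4, -14), (12, 17)) = 32.0156
d((4, -14), (-9, -7)) = 14.7648
d((4, -14), (-16, 6)) = 28.2843
d((4, -14), (-3, 3)) = 18.3848
d((4, -14), (1, -9)) = 5.831 <-- minimum
d((12, 17), (-9, -7)) = 31.8904
d((12, 17), (-16, 6)) = 30.0832
d((12, 17), (-3, 3)) = 20.5183
d((12, 17), (1, -9)) = 28.2312
d((-9, -7), (-16, 6)) = 14.7648
d((-9, -7), (-3, 3)) = 11.6619
d((-9, -7), (1, -9)) = 10.198
d((-16, 6), (-3, 3)) = 13.3417
d((-16, 6), (1, -9)) = 22.6716
d((-3, 3), (1, -9)) = 12.6491

Closest pair: (4, -14) and (1, -9) with distance 5.831

The closest pair is (4, -14) and (1, -9) with Euclidean distance 5.831. For 7 points, brute-force pairwise comparison is shown above. For large n, the divide-and-conquer algorithm (sort by x, recurse on halves, check the dividing strip) achieves O(n log n).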